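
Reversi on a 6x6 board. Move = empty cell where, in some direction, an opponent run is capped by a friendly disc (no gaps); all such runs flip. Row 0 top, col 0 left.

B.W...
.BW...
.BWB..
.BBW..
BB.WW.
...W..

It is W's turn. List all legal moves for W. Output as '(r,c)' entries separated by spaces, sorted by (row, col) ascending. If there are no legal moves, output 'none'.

(0,1): no bracket -> illegal
(1,0): flips 3 -> legal
(1,3): flips 1 -> legal
(1,4): no bracket -> illegal
(2,0): flips 2 -> legal
(2,4): flips 1 -> legal
(3,0): flips 3 -> legal
(3,4): flips 1 -> legal
(4,2): flips 1 -> legal
(5,0): no bracket -> illegal
(5,1): no bracket -> illegal
(5,2): no bracket -> illegal

Answer: (1,0) (1,3) (2,0) (2,4) (3,0) (3,4) (4,2)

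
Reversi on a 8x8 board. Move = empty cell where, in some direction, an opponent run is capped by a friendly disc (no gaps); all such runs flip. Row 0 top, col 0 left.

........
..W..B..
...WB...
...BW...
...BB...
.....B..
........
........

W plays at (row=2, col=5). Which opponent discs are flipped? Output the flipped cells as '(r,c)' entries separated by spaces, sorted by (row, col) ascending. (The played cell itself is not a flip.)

Answer: (2,4)

Derivation:
Dir NW: first cell '.' (not opp) -> no flip
Dir N: opp run (1,5), next='.' -> no flip
Dir NE: first cell '.' (not opp) -> no flip
Dir W: opp run (2,4) capped by W -> flip
Dir E: first cell '.' (not opp) -> no flip
Dir SW: first cell 'W' (not opp) -> no flip
Dir S: first cell '.' (not opp) -> no flip
Dir SE: first cell '.' (not opp) -> no flip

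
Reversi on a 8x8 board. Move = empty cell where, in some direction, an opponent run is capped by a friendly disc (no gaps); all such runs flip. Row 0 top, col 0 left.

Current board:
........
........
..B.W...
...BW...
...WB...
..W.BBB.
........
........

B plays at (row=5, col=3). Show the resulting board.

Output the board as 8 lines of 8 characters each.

Answer: ........
........
..B.W...
...BW...
...BB...
..WBBBB.
........
........

Derivation:
Place B at (5,3); scan 8 dirs for brackets.
Dir NW: first cell '.' (not opp) -> no flip
Dir N: opp run (4,3) capped by B -> flip
Dir NE: first cell 'B' (not opp) -> no flip
Dir W: opp run (5,2), next='.' -> no flip
Dir E: first cell 'B' (not opp) -> no flip
Dir SW: first cell '.' (not opp) -> no flip
Dir S: first cell '.' (not opp) -> no flip
Dir SE: first cell '.' (not opp) -> no flip
All flips: (4,3)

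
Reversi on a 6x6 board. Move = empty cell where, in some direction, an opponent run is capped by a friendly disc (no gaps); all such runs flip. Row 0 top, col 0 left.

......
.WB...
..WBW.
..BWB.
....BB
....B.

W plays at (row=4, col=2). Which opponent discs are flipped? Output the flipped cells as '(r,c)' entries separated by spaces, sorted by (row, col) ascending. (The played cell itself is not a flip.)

Answer: (3,2)

Derivation:
Dir NW: first cell '.' (not opp) -> no flip
Dir N: opp run (3,2) capped by W -> flip
Dir NE: first cell 'W' (not opp) -> no flip
Dir W: first cell '.' (not opp) -> no flip
Dir E: first cell '.' (not opp) -> no flip
Dir SW: first cell '.' (not opp) -> no flip
Dir S: first cell '.' (not opp) -> no flip
Dir SE: first cell '.' (not opp) -> no flip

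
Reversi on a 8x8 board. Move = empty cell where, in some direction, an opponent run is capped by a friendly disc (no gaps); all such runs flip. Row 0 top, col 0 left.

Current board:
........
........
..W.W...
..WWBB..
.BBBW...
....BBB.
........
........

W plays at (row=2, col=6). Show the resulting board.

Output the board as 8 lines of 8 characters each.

Answer: ........
........
..W.W.W.
..WWBW..
.BBBW...
....BBB.
........
........

Derivation:
Place W at (2,6); scan 8 dirs for brackets.
Dir NW: first cell '.' (not opp) -> no flip
Dir N: first cell '.' (not opp) -> no flip
Dir NE: first cell '.' (not opp) -> no flip
Dir W: first cell '.' (not opp) -> no flip
Dir E: first cell '.' (not opp) -> no flip
Dir SW: opp run (3,5) capped by W -> flip
Dir S: first cell '.' (not opp) -> no flip
Dir SE: first cell '.' (not opp) -> no flip
All flips: (3,5)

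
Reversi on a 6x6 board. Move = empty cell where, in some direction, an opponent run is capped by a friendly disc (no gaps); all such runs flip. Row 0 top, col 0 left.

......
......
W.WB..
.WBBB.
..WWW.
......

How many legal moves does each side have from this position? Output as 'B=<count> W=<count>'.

-- B to move --
(1,0): no bracket -> illegal
(1,1): flips 1 -> legal
(1,2): flips 1 -> legal
(1,3): no bracket -> illegal
(2,1): flips 1 -> legal
(3,0): flips 1 -> legal
(3,5): no bracket -> illegal
(4,0): no bracket -> illegal
(4,1): no bracket -> illegal
(4,5): no bracket -> illegal
(5,1): flips 1 -> legal
(5,2): flips 2 -> legal
(5,3): flips 1 -> legal
(5,4): flips 2 -> legal
(5,5): flips 1 -> legal
B mobility = 9
-- W to move --
(1,2): no bracket -> illegal
(1,3): flips 2 -> legal
(1,4): no bracket -> illegal
(2,1): flips 1 -> legal
(2,4): flips 3 -> legal
(2,5): flips 1 -> legal
(3,5): flips 3 -> legal
(4,1): no bracket -> illegal
(4,5): no bracket -> illegal
W mobility = 5

Answer: B=9 W=5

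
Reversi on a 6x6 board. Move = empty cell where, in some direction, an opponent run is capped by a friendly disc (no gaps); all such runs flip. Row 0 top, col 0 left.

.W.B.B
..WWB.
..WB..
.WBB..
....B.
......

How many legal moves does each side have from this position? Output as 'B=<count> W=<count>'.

-- B to move --
(0,0): no bracket -> illegal
(0,2): flips 2 -> legal
(0,4): no bracket -> illegal
(1,0): no bracket -> illegal
(1,1): flips 3 -> legal
(2,0): no bracket -> illegal
(2,1): flips 2 -> legal
(2,4): no bracket -> illegal
(3,0): flips 1 -> legal
(4,0): no bracket -> illegal
(4,1): no bracket -> illegal
(4,2): no bracket -> illegal
B mobility = 4
-- W to move --
(0,2): no bracket -> illegal
(0,4): no bracket -> illegal
(1,5): flips 1 -> legal
(2,1): no bracket -> illegal
(2,4): flips 1 -> legal
(2,5): no bracket -> illegal
(3,4): flips 3 -> legal
(3,5): no bracket -> illegal
(4,1): no bracket -> illegal
(4,2): flips 1 -> legal
(4,3): flips 2 -> legal
(4,5): no bracket -> illegal
(5,3): no bracket -> illegal
(5,4): no bracket -> illegal
(5,5): flips 2 -> legal
W mobility = 6

Answer: B=4 W=6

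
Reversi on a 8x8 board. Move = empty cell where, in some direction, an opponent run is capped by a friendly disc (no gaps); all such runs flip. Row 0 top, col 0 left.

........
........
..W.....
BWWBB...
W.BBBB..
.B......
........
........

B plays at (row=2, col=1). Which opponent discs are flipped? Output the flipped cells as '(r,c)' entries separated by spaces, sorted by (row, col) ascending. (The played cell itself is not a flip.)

Dir NW: first cell '.' (not opp) -> no flip
Dir N: first cell '.' (not opp) -> no flip
Dir NE: first cell '.' (not opp) -> no flip
Dir W: first cell '.' (not opp) -> no flip
Dir E: opp run (2,2), next='.' -> no flip
Dir SW: first cell 'B' (not opp) -> no flip
Dir S: opp run (3,1), next='.' -> no flip
Dir SE: opp run (3,2) capped by B -> flip

Answer: (3,2)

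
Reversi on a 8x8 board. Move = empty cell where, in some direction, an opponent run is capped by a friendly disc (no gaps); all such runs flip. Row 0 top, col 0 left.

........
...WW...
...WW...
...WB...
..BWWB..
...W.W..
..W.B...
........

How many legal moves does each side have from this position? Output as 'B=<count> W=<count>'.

Answer: B=8 W=9

Derivation:
-- B to move --
(0,2): no bracket -> illegal
(0,3): no bracket -> illegal
(0,4): flips 2 -> legal
(0,5): no bracket -> illegal
(1,2): flips 1 -> legal
(1,5): flips 2 -> legal
(2,2): no bracket -> illegal
(2,5): no bracket -> illegal
(3,2): flips 1 -> legal
(3,5): no bracket -> illegal
(4,6): flips 1 -> legal
(5,1): no bracket -> illegal
(5,2): flips 1 -> legal
(5,4): flips 1 -> legal
(5,6): no bracket -> illegal
(6,1): no bracket -> illegal
(6,3): no bracket -> illegal
(6,5): flips 1 -> legal
(6,6): no bracket -> illegal
(7,1): no bracket -> illegal
(7,2): no bracket -> illegal
(7,3): no bracket -> illegal
B mobility = 8
-- W to move --
(2,5): flips 1 -> legal
(3,1): flips 1 -> legal
(3,2): no bracket -> illegal
(3,5): flips 2 -> legal
(3,6): no bracket -> illegal
(4,1): flips 1 -> legal
(4,6): flips 1 -> legal
(5,1): flips 1 -> legal
(5,2): no bracket -> illegal
(5,4): no bracket -> illegal
(5,6): flips 2 -> legal
(6,3): no bracket -> illegal
(6,5): no bracket -> illegal
(7,3): flips 1 -> legal
(7,4): no bracket -> illegal
(7,5): flips 1 -> legal
W mobility = 9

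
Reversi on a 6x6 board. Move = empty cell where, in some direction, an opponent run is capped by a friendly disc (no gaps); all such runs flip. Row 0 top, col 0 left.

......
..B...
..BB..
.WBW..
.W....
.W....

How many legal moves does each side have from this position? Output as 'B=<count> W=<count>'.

-- B to move --
(2,0): no bracket -> illegal
(2,1): no bracket -> illegal
(2,4): no bracket -> illegal
(3,0): flips 1 -> legal
(3,4): flips 1 -> legal
(4,0): flips 1 -> legal
(4,2): no bracket -> illegal
(4,3): flips 1 -> legal
(4,4): flips 1 -> legal
(5,0): flips 1 -> legal
(5,2): no bracket -> illegal
B mobility = 6
-- W to move --
(0,1): no bracket -> illegal
(0,2): no bracket -> illegal
(0,3): no bracket -> illegal
(1,1): flips 1 -> legal
(1,3): flips 2 -> legal
(1,4): flips 2 -> legal
(2,1): no bracket -> illegal
(2,4): no bracket -> illegal
(3,4): no bracket -> illegal
(4,2): no bracket -> illegal
(4,3): no bracket -> illegal
W mobility = 3

Answer: B=6 W=3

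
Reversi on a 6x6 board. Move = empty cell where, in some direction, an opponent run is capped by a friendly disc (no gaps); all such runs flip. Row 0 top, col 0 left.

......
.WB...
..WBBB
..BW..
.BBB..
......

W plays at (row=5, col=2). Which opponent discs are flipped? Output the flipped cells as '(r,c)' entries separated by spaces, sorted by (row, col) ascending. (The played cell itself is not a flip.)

Dir NW: opp run (4,1), next='.' -> no flip
Dir N: opp run (4,2) (3,2) capped by W -> flip
Dir NE: opp run (4,3), next='.' -> no flip
Dir W: first cell '.' (not opp) -> no flip
Dir E: first cell '.' (not opp) -> no flip
Dir SW: edge -> no flip
Dir S: edge -> no flip
Dir SE: edge -> no flip

Answer: (3,2) (4,2)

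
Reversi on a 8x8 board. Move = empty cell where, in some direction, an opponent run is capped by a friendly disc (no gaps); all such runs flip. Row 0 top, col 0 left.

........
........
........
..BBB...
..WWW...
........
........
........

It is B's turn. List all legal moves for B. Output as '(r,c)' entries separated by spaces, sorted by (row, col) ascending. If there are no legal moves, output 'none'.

(3,1): no bracket -> illegal
(3,5): no bracket -> illegal
(4,1): no bracket -> illegal
(4,5): no bracket -> illegal
(5,1): flips 1 -> legal
(5,2): flips 2 -> legal
(5,3): flips 1 -> legal
(5,4): flips 2 -> legal
(5,5): flips 1 -> legal

Answer: (5,1) (5,2) (5,3) (5,4) (5,5)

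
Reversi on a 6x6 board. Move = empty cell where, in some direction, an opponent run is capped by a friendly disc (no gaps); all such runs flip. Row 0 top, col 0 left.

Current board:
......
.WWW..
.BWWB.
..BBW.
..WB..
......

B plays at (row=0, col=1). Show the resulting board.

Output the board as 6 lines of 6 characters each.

Place B at (0,1); scan 8 dirs for brackets.
Dir NW: edge -> no flip
Dir N: edge -> no flip
Dir NE: edge -> no flip
Dir W: first cell '.' (not opp) -> no flip
Dir E: first cell '.' (not opp) -> no flip
Dir SW: first cell '.' (not opp) -> no flip
Dir S: opp run (1,1) capped by B -> flip
Dir SE: opp run (1,2) (2,3) (3,4), next='.' -> no flip
All flips: (1,1)

Answer: .B....
.BWW..
.BWWB.
..BBW.
..WB..
......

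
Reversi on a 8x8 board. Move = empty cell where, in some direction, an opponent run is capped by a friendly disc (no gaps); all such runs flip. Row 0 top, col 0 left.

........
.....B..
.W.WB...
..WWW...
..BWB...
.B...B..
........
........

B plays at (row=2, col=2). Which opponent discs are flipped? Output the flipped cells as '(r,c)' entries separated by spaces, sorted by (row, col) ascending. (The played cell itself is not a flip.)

Answer: (2,3) (3,2) (3,3)

Derivation:
Dir NW: first cell '.' (not opp) -> no flip
Dir N: first cell '.' (not opp) -> no flip
Dir NE: first cell '.' (not opp) -> no flip
Dir W: opp run (2,1), next='.' -> no flip
Dir E: opp run (2,3) capped by B -> flip
Dir SW: first cell '.' (not opp) -> no flip
Dir S: opp run (3,2) capped by B -> flip
Dir SE: opp run (3,3) capped by B -> flip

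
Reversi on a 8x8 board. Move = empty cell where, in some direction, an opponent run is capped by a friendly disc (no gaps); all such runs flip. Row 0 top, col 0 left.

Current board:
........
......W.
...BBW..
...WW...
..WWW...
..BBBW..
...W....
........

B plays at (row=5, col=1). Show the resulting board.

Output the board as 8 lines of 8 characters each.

Answer: ........
......W.
...BBW..
...BW...
..BWW...
.BBBBW..
...W....
........

Derivation:
Place B at (5,1); scan 8 dirs for brackets.
Dir NW: first cell '.' (not opp) -> no flip
Dir N: first cell '.' (not opp) -> no flip
Dir NE: opp run (4,2) (3,3) capped by B -> flip
Dir W: first cell '.' (not opp) -> no flip
Dir E: first cell 'B' (not opp) -> no flip
Dir SW: first cell '.' (not opp) -> no flip
Dir S: first cell '.' (not opp) -> no flip
Dir SE: first cell '.' (not opp) -> no flip
All flips: (3,3) (4,2)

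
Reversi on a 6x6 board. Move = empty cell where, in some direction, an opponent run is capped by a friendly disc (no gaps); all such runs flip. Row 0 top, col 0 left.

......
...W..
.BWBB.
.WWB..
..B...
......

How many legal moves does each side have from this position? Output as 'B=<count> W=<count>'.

-- B to move --
(0,2): flips 1 -> legal
(0,3): flips 1 -> legal
(0,4): no bracket -> illegal
(1,1): flips 1 -> legal
(1,2): flips 2 -> legal
(1,4): no bracket -> illegal
(2,0): flips 1 -> legal
(3,0): flips 2 -> legal
(4,0): no bracket -> illegal
(4,1): flips 2 -> legal
(4,3): flips 1 -> legal
B mobility = 8
-- W to move --
(1,0): flips 1 -> legal
(1,1): flips 1 -> legal
(1,2): no bracket -> illegal
(1,4): flips 1 -> legal
(1,5): no bracket -> illegal
(2,0): flips 1 -> legal
(2,5): flips 2 -> legal
(3,0): no bracket -> illegal
(3,4): flips 1 -> legal
(3,5): flips 1 -> legal
(4,1): no bracket -> illegal
(4,3): flips 2 -> legal
(4,4): flips 1 -> legal
(5,1): no bracket -> illegal
(5,2): flips 1 -> legal
(5,3): flips 1 -> legal
W mobility = 11

Answer: B=8 W=11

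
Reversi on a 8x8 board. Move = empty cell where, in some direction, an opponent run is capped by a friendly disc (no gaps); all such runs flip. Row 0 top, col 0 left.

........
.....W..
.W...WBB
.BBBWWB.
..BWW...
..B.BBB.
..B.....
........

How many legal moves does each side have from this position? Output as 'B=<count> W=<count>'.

-- B to move --
(0,4): flips 1 -> legal
(0,5): no bracket -> illegal
(0,6): no bracket -> illegal
(1,0): flips 1 -> legal
(1,1): flips 1 -> legal
(1,2): no bracket -> illegal
(1,4): flips 1 -> legal
(1,6): flips 3 -> legal
(2,0): no bracket -> illegal
(2,2): no bracket -> illegal
(2,3): no bracket -> illegal
(2,4): flips 3 -> legal
(3,0): no bracket -> illegal
(4,5): flips 2 -> legal
(4,6): no bracket -> illegal
(5,3): flips 3 -> legal
B mobility = 8
-- W to move --
(1,6): no bracket -> illegal
(1,7): flips 1 -> legal
(2,0): no bracket -> illegal
(2,2): flips 1 -> legal
(2,3): flips 1 -> legal
(2,4): no bracket -> illegal
(3,0): flips 3 -> legal
(3,7): flips 2 -> legal
(4,0): no bracket -> illegal
(4,1): flips 2 -> legal
(4,5): no bracket -> illegal
(4,6): no bracket -> illegal
(4,7): flips 1 -> legal
(5,1): no bracket -> illegal
(5,3): no bracket -> illegal
(5,7): no bracket -> illegal
(6,1): flips 1 -> legal
(6,3): no bracket -> illegal
(6,4): flips 1 -> legal
(6,5): flips 1 -> legal
(6,6): flips 1 -> legal
(6,7): no bracket -> illegal
(7,1): no bracket -> illegal
(7,2): no bracket -> illegal
(7,3): no bracket -> illegal
W mobility = 11

Answer: B=8 W=11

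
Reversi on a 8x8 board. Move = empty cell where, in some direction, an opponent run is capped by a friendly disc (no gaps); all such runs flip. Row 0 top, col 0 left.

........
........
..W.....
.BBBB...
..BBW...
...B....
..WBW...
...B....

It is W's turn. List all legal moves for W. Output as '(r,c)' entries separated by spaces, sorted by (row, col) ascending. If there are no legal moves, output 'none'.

(2,0): flips 3 -> legal
(2,1): no bracket -> illegal
(2,3): no bracket -> illegal
(2,4): flips 1 -> legal
(2,5): no bracket -> illegal
(3,0): no bracket -> illegal
(3,5): no bracket -> illegal
(4,0): flips 1 -> legal
(4,1): flips 2 -> legal
(4,5): no bracket -> illegal
(5,1): no bracket -> illegal
(5,2): flips 2 -> legal
(5,4): no bracket -> illegal
(7,2): no bracket -> illegal
(7,4): no bracket -> illegal

Answer: (2,0) (2,4) (4,0) (4,1) (5,2)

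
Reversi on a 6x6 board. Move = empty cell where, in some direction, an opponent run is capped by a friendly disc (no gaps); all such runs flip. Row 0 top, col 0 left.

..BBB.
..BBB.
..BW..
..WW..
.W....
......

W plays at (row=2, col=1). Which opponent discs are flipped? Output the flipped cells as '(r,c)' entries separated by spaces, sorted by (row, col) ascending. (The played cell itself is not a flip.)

Answer: (2,2)

Derivation:
Dir NW: first cell '.' (not opp) -> no flip
Dir N: first cell '.' (not opp) -> no flip
Dir NE: opp run (1,2) (0,3), next=edge -> no flip
Dir W: first cell '.' (not opp) -> no flip
Dir E: opp run (2,2) capped by W -> flip
Dir SW: first cell '.' (not opp) -> no flip
Dir S: first cell '.' (not opp) -> no flip
Dir SE: first cell 'W' (not opp) -> no flip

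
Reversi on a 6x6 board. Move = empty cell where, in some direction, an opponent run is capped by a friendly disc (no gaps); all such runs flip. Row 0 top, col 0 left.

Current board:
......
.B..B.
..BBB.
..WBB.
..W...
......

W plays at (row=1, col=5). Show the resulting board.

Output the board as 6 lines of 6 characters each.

Place W at (1,5); scan 8 dirs for brackets.
Dir NW: first cell '.' (not opp) -> no flip
Dir N: first cell '.' (not opp) -> no flip
Dir NE: edge -> no flip
Dir W: opp run (1,4), next='.' -> no flip
Dir E: edge -> no flip
Dir SW: opp run (2,4) (3,3) capped by W -> flip
Dir S: first cell '.' (not opp) -> no flip
Dir SE: edge -> no flip
All flips: (2,4) (3,3)

Answer: ......
.B..BW
..BBW.
..WWB.
..W...
......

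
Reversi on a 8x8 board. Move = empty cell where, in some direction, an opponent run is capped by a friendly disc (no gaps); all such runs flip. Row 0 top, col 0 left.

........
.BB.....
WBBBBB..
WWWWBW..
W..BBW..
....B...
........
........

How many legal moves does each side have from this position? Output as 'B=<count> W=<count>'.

-- B to move --
(1,0): no bracket -> illegal
(2,6): flips 1 -> legal
(3,6): flips 2 -> legal
(4,1): flips 2 -> legal
(4,2): flips 2 -> legal
(4,6): flips 2 -> legal
(5,0): no bracket -> illegal
(5,1): no bracket -> illegal
(5,5): flips 2 -> legal
(5,6): flips 1 -> legal
B mobility = 7
-- W to move --
(0,0): flips 2 -> legal
(0,1): flips 5 -> legal
(0,2): flips 3 -> legal
(0,3): flips 2 -> legal
(1,0): flips 1 -> legal
(1,3): flips 3 -> legal
(1,4): flips 1 -> legal
(1,5): flips 2 -> legal
(1,6): no bracket -> illegal
(2,6): flips 5 -> legal
(3,6): no bracket -> illegal
(4,2): flips 2 -> legal
(5,2): no bracket -> illegal
(5,3): flips 2 -> legal
(5,5): flips 1 -> legal
(6,3): flips 1 -> legal
(6,4): no bracket -> illegal
(6,5): flips 2 -> legal
W mobility = 14

Answer: B=7 W=14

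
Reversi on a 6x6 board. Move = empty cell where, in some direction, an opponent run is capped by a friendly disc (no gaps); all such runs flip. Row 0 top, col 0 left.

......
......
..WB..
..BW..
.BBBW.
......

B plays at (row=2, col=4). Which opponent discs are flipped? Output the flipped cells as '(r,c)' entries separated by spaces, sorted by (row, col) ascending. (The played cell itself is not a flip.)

Answer: (3,3)

Derivation:
Dir NW: first cell '.' (not opp) -> no flip
Dir N: first cell '.' (not opp) -> no flip
Dir NE: first cell '.' (not opp) -> no flip
Dir W: first cell 'B' (not opp) -> no flip
Dir E: first cell '.' (not opp) -> no flip
Dir SW: opp run (3,3) capped by B -> flip
Dir S: first cell '.' (not opp) -> no flip
Dir SE: first cell '.' (not opp) -> no flip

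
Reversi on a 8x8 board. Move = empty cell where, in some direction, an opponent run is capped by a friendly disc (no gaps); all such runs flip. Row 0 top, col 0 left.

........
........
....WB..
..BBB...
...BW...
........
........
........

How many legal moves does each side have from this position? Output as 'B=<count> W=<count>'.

Answer: B=6 W=3

Derivation:
-- B to move --
(1,3): no bracket -> illegal
(1,4): flips 1 -> legal
(1,5): flips 1 -> legal
(2,3): flips 1 -> legal
(3,5): no bracket -> illegal
(4,5): flips 1 -> legal
(5,3): no bracket -> illegal
(5,4): flips 1 -> legal
(5,5): flips 1 -> legal
B mobility = 6
-- W to move --
(1,4): no bracket -> illegal
(1,5): no bracket -> illegal
(1,6): no bracket -> illegal
(2,1): no bracket -> illegal
(2,2): flips 1 -> legal
(2,3): no bracket -> illegal
(2,6): flips 1 -> legal
(3,1): no bracket -> illegal
(3,5): no bracket -> illegal
(3,6): no bracket -> illegal
(4,1): no bracket -> illegal
(4,2): flips 2 -> legal
(4,5): no bracket -> illegal
(5,2): no bracket -> illegal
(5,3): no bracket -> illegal
(5,4): no bracket -> illegal
W mobility = 3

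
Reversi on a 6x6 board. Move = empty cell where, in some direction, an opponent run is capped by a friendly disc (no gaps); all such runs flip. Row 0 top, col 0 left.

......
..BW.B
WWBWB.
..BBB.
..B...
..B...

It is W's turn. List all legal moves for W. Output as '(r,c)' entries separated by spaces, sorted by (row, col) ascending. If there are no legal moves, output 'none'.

Answer: (0,1) (0,3) (1,1) (2,5) (3,1) (3,5) (4,1) (4,3) (4,5)

Derivation:
(0,1): flips 1 -> legal
(0,2): no bracket -> illegal
(0,3): flips 1 -> legal
(0,4): no bracket -> illegal
(0,5): no bracket -> illegal
(1,1): flips 1 -> legal
(1,4): no bracket -> illegal
(2,5): flips 1 -> legal
(3,1): flips 1 -> legal
(3,5): flips 1 -> legal
(4,1): flips 1 -> legal
(4,3): flips 2 -> legal
(4,4): no bracket -> illegal
(4,5): flips 1 -> legal
(5,1): no bracket -> illegal
(5,3): no bracket -> illegal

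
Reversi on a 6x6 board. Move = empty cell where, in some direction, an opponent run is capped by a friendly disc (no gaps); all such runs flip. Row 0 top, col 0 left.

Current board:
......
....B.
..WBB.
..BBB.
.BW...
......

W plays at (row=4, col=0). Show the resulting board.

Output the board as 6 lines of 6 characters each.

Answer: ......
....B.
..WBB.
..BBB.
WWW...
......

Derivation:
Place W at (4,0); scan 8 dirs for brackets.
Dir NW: edge -> no flip
Dir N: first cell '.' (not opp) -> no flip
Dir NE: first cell '.' (not opp) -> no flip
Dir W: edge -> no flip
Dir E: opp run (4,1) capped by W -> flip
Dir SW: edge -> no flip
Dir S: first cell '.' (not opp) -> no flip
Dir SE: first cell '.' (not opp) -> no flip
All flips: (4,1)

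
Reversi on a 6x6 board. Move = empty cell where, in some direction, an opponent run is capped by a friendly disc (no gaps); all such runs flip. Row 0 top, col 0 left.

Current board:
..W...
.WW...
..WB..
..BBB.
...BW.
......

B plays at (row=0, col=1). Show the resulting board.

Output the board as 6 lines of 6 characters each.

Place B at (0,1); scan 8 dirs for brackets.
Dir NW: edge -> no flip
Dir N: edge -> no flip
Dir NE: edge -> no flip
Dir W: first cell '.' (not opp) -> no flip
Dir E: opp run (0,2), next='.' -> no flip
Dir SW: first cell '.' (not opp) -> no flip
Dir S: opp run (1,1), next='.' -> no flip
Dir SE: opp run (1,2) capped by B -> flip
All flips: (1,2)

Answer: .BW...
.WB...
..WB..
..BBB.
...BW.
......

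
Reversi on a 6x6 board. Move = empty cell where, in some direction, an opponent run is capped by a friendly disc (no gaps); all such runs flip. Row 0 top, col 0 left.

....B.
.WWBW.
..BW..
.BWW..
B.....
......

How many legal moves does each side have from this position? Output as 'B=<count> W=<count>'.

Answer: B=9 W=3

Derivation:
-- B to move --
(0,0): flips 1 -> legal
(0,1): no bracket -> illegal
(0,2): flips 1 -> legal
(0,3): no bracket -> illegal
(0,5): no bracket -> illegal
(1,0): flips 2 -> legal
(1,5): flips 1 -> legal
(2,0): no bracket -> illegal
(2,1): no bracket -> illegal
(2,4): flips 2 -> legal
(2,5): no bracket -> illegal
(3,4): flips 2 -> legal
(4,1): no bracket -> illegal
(4,2): flips 1 -> legal
(4,3): flips 2 -> legal
(4,4): flips 1 -> legal
B mobility = 9
-- W to move --
(0,2): no bracket -> illegal
(0,3): flips 1 -> legal
(0,5): no bracket -> illegal
(1,5): no bracket -> illegal
(2,0): no bracket -> illegal
(2,1): flips 1 -> legal
(2,4): no bracket -> illegal
(3,0): flips 1 -> legal
(4,1): no bracket -> illegal
(4,2): no bracket -> illegal
(5,0): no bracket -> illegal
(5,1): no bracket -> illegal
W mobility = 3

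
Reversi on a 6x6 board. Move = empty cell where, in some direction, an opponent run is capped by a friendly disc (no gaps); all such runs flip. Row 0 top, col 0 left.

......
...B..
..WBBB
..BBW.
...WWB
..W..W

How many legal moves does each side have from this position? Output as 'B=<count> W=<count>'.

Answer: B=8 W=8

Derivation:
-- B to move --
(1,1): flips 1 -> legal
(1,2): flips 1 -> legal
(2,1): flips 1 -> legal
(3,1): flips 1 -> legal
(3,5): flips 1 -> legal
(4,1): no bracket -> illegal
(4,2): flips 2 -> legal
(5,1): no bracket -> illegal
(5,3): flips 1 -> legal
(5,4): flips 3 -> legal
B mobility = 8
-- W to move --
(0,2): no bracket -> illegal
(0,3): flips 3 -> legal
(0,4): flips 1 -> legal
(1,2): flips 1 -> legal
(1,4): flips 1 -> legal
(1,5): no bracket -> illegal
(2,1): flips 1 -> legal
(3,1): flips 2 -> legal
(3,5): flips 1 -> legal
(4,1): no bracket -> illegal
(4,2): flips 1 -> legal
(5,4): no bracket -> illegal
W mobility = 8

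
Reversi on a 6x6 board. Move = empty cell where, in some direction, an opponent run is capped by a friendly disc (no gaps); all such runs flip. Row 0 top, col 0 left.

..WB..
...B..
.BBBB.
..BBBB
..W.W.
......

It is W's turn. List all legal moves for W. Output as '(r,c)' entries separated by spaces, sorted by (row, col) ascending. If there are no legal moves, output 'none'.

(0,4): flips 1 -> legal
(1,0): no bracket -> illegal
(1,1): flips 2 -> legal
(1,2): flips 2 -> legal
(1,4): flips 2 -> legal
(1,5): flips 2 -> legal
(2,0): no bracket -> illegal
(2,5): no bracket -> illegal
(3,0): no bracket -> illegal
(3,1): no bracket -> illegal
(4,1): no bracket -> illegal
(4,3): no bracket -> illegal
(4,5): no bracket -> illegal

Answer: (0,4) (1,1) (1,2) (1,4) (1,5)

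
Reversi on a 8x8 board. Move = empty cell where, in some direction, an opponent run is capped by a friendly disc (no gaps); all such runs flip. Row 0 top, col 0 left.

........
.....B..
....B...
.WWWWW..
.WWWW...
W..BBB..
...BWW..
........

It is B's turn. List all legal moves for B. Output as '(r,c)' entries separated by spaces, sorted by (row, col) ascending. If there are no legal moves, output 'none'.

(2,0): flips 2 -> legal
(2,1): flips 2 -> legal
(2,2): flips 2 -> legal
(2,3): flips 2 -> legal
(2,5): no bracket -> illegal
(2,6): flips 2 -> legal
(3,0): no bracket -> illegal
(3,6): no bracket -> illegal
(4,0): no bracket -> illegal
(4,5): no bracket -> illegal
(4,6): flips 1 -> legal
(5,1): flips 2 -> legal
(5,2): no bracket -> illegal
(5,6): no bracket -> illegal
(6,0): no bracket -> illegal
(6,1): no bracket -> illegal
(6,6): flips 2 -> legal
(7,3): flips 1 -> legal
(7,4): flips 1 -> legal
(7,5): flips 2 -> legal
(7,6): flips 1 -> legal

Answer: (2,0) (2,1) (2,2) (2,3) (2,6) (4,6) (5,1) (6,6) (7,3) (7,4) (7,5) (7,6)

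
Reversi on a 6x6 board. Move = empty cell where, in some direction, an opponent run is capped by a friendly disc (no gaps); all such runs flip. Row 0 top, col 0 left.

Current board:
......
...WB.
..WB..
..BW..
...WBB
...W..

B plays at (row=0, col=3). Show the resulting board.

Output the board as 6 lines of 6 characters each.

Answer: ...B..
...BB.
..WB..
..BW..
...WBB
...W..

Derivation:
Place B at (0,3); scan 8 dirs for brackets.
Dir NW: edge -> no flip
Dir N: edge -> no flip
Dir NE: edge -> no flip
Dir W: first cell '.' (not opp) -> no flip
Dir E: first cell '.' (not opp) -> no flip
Dir SW: first cell '.' (not opp) -> no flip
Dir S: opp run (1,3) capped by B -> flip
Dir SE: first cell 'B' (not opp) -> no flip
All flips: (1,3)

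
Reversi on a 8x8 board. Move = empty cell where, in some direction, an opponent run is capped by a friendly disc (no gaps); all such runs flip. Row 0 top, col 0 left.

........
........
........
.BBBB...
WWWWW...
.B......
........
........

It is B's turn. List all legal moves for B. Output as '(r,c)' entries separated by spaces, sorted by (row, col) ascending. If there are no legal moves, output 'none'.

Answer: (5,0) (5,2) (5,3) (5,4) (5,5)

Derivation:
(3,0): no bracket -> illegal
(3,5): no bracket -> illegal
(4,5): no bracket -> illegal
(5,0): flips 1 -> legal
(5,2): flips 2 -> legal
(5,3): flips 2 -> legal
(5,4): flips 2 -> legal
(5,5): flips 1 -> legal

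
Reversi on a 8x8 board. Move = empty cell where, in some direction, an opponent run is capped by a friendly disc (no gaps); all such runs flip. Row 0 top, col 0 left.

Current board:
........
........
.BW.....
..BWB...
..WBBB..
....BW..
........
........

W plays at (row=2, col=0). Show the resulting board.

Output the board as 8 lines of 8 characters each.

Place W at (2,0); scan 8 dirs for brackets.
Dir NW: edge -> no flip
Dir N: first cell '.' (not opp) -> no flip
Dir NE: first cell '.' (not opp) -> no flip
Dir W: edge -> no flip
Dir E: opp run (2,1) capped by W -> flip
Dir SW: edge -> no flip
Dir S: first cell '.' (not opp) -> no flip
Dir SE: first cell '.' (not opp) -> no flip
All flips: (2,1)

Answer: ........
........
WWW.....
..BWB...
..WBBB..
....BW..
........
........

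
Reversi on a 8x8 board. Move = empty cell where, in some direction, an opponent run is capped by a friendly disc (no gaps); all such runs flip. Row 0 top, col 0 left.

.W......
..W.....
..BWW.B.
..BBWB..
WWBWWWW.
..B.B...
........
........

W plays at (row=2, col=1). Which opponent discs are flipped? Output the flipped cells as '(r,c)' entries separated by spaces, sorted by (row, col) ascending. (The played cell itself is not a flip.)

Answer: (2,2) (3,2)

Derivation:
Dir NW: first cell '.' (not opp) -> no flip
Dir N: first cell '.' (not opp) -> no flip
Dir NE: first cell 'W' (not opp) -> no flip
Dir W: first cell '.' (not opp) -> no flip
Dir E: opp run (2,2) capped by W -> flip
Dir SW: first cell '.' (not opp) -> no flip
Dir S: first cell '.' (not opp) -> no flip
Dir SE: opp run (3,2) capped by W -> flip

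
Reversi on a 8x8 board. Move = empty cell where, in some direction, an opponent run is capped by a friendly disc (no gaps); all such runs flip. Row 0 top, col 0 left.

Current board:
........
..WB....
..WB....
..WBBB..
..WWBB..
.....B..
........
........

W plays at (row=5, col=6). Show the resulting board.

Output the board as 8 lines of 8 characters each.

Answer: ........
..WB....
..WW....
..WBWB..
..WWBW..
.....BW.
........
........

Derivation:
Place W at (5,6); scan 8 dirs for brackets.
Dir NW: opp run (4,5) (3,4) (2,3) capped by W -> flip
Dir N: first cell '.' (not opp) -> no flip
Dir NE: first cell '.' (not opp) -> no flip
Dir W: opp run (5,5), next='.' -> no flip
Dir E: first cell '.' (not opp) -> no flip
Dir SW: first cell '.' (not opp) -> no flip
Dir S: first cell '.' (not opp) -> no flip
Dir SE: first cell '.' (not opp) -> no flip
All flips: (2,3) (3,4) (4,5)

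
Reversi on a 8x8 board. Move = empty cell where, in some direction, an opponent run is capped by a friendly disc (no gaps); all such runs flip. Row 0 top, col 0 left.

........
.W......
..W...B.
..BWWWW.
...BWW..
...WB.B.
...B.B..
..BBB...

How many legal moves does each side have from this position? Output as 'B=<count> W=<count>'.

Answer: B=9 W=8

Derivation:
-- B to move --
(0,0): no bracket -> illegal
(0,1): no bracket -> illegal
(0,2): no bracket -> illegal
(1,0): no bracket -> illegal
(1,2): flips 1 -> legal
(1,3): no bracket -> illegal
(2,0): no bracket -> illegal
(2,1): no bracket -> illegal
(2,3): flips 3 -> legal
(2,4): flips 2 -> legal
(2,5): flips 1 -> legal
(2,7): flips 2 -> legal
(3,1): no bracket -> illegal
(3,7): flips 4 -> legal
(4,2): no bracket -> illegal
(4,6): flips 3 -> legal
(4,7): no bracket -> illegal
(5,2): flips 1 -> legal
(5,5): no bracket -> illegal
(6,2): flips 3 -> legal
(6,4): no bracket -> illegal
B mobility = 9
-- W to move --
(1,5): no bracket -> illegal
(1,6): flips 1 -> legal
(1,7): flips 1 -> legal
(2,1): no bracket -> illegal
(2,3): no bracket -> illegal
(2,5): no bracket -> illegal
(2,7): no bracket -> illegal
(3,1): flips 1 -> legal
(3,7): no bracket -> illegal
(4,1): no bracket -> illegal
(4,2): flips 2 -> legal
(4,6): no bracket -> illegal
(4,7): no bracket -> illegal
(5,2): flips 1 -> legal
(5,5): flips 1 -> legal
(5,7): no bracket -> illegal
(6,1): no bracket -> illegal
(6,2): no bracket -> illegal
(6,4): flips 1 -> legal
(6,6): no bracket -> illegal
(6,7): flips 1 -> legal
(7,1): no bracket -> illegal
(7,5): no bracket -> illegal
(7,6): no bracket -> illegal
W mobility = 8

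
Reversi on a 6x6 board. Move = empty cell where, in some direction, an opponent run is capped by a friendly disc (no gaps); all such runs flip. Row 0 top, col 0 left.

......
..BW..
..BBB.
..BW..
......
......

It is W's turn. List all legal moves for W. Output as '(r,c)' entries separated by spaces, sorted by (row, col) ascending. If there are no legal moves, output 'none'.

Answer: (1,1) (1,5) (3,1) (3,5)

Derivation:
(0,1): no bracket -> illegal
(0,2): no bracket -> illegal
(0,3): no bracket -> illegal
(1,1): flips 2 -> legal
(1,4): no bracket -> illegal
(1,5): flips 1 -> legal
(2,1): no bracket -> illegal
(2,5): no bracket -> illegal
(3,1): flips 2 -> legal
(3,4): no bracket -> illegal
(3,5): flips 1 -> legal
(4,1): no bracket -> illegal
(4,2): no bracket -> illegal
(4,3): no bracket -> illegal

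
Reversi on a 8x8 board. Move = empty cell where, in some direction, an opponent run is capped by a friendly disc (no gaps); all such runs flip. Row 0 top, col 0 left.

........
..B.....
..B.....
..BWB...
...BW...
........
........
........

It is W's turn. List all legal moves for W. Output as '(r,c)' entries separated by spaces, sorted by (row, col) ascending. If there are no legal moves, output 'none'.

Answer: (1,1) (2,4) (3,1) (3,5) (4,2) (5,3)

Derivation:
(0,1): no bracket -> illegal
(0,2): no bracket -> illegal
(0,3): no bracket -> illegal
(1,1): flips 1 -> legal
(1,3): no bracket -> illegal
(2,1): no bracket -> illegal
(2,3): no bracket -> illegal
(2,4): flips 1 -> legal
(2,5): no bracket -> illegal
(3,1): flips 1 -> legal
(3,5): flips 1 -> legal
(4,1): no bracket -> illegal
(4,2): flips 1 -> legal
(4,5): no bracket -> illegal
(5,2): no bracket -> illegal
(5,3): flips 1 -> legal
(5,4): no bracket -> illegal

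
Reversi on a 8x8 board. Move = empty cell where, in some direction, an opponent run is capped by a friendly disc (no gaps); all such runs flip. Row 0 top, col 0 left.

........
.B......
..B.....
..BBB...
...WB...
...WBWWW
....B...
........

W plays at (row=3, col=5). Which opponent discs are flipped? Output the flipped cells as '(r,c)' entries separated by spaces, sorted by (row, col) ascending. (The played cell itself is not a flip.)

Dir NW: first cell '.' (not opp) -> no flip
Dir N: first cell '.' (not opp) -> no flip
Dir NE: first cell '.' (not opp) -> no flip
Dir W: opp run (3,4) (3,3) (3,2), next='.' -> no flip
Dir E: first cell '.' (not opp) -> no flip
Dir SW: opp run (4,4) capped by W -> flip
Dir S: first cell '.' (not opp) -> no flip
Dir SE: first cell '.' (not opp) -> no flip

Answer: (4,4)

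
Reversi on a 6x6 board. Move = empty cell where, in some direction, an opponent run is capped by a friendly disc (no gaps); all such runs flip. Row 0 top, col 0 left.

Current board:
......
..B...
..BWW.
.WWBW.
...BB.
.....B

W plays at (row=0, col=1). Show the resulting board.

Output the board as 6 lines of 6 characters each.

Place W at (0,1); scan 8 dirs for brackets.
Dir NW: edge -> no flip
Dir N: edge -> no flip
Dir NE: edge -> no flip
Dir W: first cell '.' (not opp) -> no flip
Dir E: first cell '.' (not opp) -> no flip
Dir SW: first cell '.' (not opp) -> no flip
Dir S: first cell '.' (not opp) -> no flip
Dir SE: opp run (1,2) capped by W -> flip
All flips: (1,2)

Answer: .W....
..W...
..BWW.
.WWBW.
...BB.
.....B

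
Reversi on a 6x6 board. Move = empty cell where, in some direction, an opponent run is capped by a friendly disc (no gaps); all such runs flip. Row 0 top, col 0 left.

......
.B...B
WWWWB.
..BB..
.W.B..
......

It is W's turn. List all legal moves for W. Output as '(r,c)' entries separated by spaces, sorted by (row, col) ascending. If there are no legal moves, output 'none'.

(0,0): flips 1 -> legal
(0,1): flips 1 -> legal
(0,2): flips 1 -> legal
(0,4): no bracket -> illegal
(0,5): no bracket -> illegal
(1,0): no bracket -> illegal
(1,2): no bracket -> illegal
(1,3): no bracket -> illegal
(1,4): no bracket -> illegal
(2,5): flips 1 -> legal
(3,1): no bracket -> illegal
(3,4): no bracket -> illegal
(3,5): no bracket -> illegal
(4,2): flips 1 -> legal
(4,4): flips 1 -> legal
(5,2): no bracket -> illegal
(5,3): flips 2 -> legal
(5,4): flips 2 -> legal

Answer: (0,0) (0,1) (0,2) (2,5) (4,2) (4,4) (5,3) (5,4)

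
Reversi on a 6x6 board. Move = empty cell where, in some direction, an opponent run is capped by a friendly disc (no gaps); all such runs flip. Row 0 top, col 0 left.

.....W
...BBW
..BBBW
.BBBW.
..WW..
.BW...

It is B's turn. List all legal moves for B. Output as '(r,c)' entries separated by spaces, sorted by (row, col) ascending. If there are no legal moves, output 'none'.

(0,4): no bracket -> illegal
(3,5): flips 1 -> legal
(4,1): no bracket -> illegal
(4,4): flips 1 -> legal
(4,5): flips 1 -> legal
(5,3): flips 3 -> legal
(5,4): flips 1 -> legal

Answer: (3,5) (4,4) (4,5) (5,3) (5,4)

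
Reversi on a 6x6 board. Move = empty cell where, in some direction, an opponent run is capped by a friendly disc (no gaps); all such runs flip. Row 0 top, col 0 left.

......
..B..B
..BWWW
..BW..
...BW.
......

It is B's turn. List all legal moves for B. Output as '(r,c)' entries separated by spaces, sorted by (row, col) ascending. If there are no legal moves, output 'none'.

Answer: (1,3) (1,4) (3,4) (3,5) (4,2) (4,5) (5,5)

Derivation:
(1,3): flips 2 -> legal
(1,4): flips 1 -> legal
(3,4): flips 2 -> legal
(3,5): flips 1 -> legal
(4,2): flips 2 -> legal
(4,5): flips 1 -> legal
(5,3): no bracket -> illegal
(5,4): no bracket -> illegal
(5,5): flips 2 -> legal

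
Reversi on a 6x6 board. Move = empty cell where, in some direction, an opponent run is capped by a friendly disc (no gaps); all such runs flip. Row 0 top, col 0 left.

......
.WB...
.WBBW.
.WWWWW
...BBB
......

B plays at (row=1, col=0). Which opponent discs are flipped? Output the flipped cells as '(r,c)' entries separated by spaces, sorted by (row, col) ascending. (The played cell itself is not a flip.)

Dir NW: edge -> no flip
Dir N: first cell '.' (not opp) -> no flip
Dir NE: first cell '.' (not opp) -> no flip
Dir W: edge -> no flip
Dir E: opp run (1,1) capped by B -> flip
Dir SW: edge -> no flip
Dir S: first cell '.' (not opp) -> no flip
Dir SE: opp run (2,1) (3,2) capped by B -> flip

Answer: (1,1) (2,1) (3,2)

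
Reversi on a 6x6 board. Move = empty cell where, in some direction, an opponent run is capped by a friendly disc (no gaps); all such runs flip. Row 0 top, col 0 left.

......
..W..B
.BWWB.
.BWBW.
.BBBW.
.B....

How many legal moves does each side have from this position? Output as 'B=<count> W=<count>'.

Answer: B=10 W=10

Derivation:
-- B to move --
(0,1): no bracket -> illegal
(0,2): flips 3 -> legal
(0,3): flips 1 -> legal
(1,1): flips 1 -> legal
(1,3): flips 2 -> legal
(1,4): flips 2 -> legal
(2,5): flips 1 -> legal
(3,5): flips 1 -> legal
(4,5): flips 1 -> legal
(5,3): no bracket -> illegal
(5,4): flips 2 -> legal
(5,5): flips 1 -> legal
B mobility = 10
-- W to move --
(0,4): no bracket -> illegal
(0,5): no bracket -> illegal
(1,0): flips 1 -> legal
(1,1): no bracket -> illegal
(1,3): no bracket -> illegal
(1,4): flips 1 -> legal
(2,0): flips 1 -> legal
(2,5): flips 1 -> legal
(3,0): flips 2 -> legal
(3,5): no bracket -> illegal
(4,0): flips 4 -> legal
(5,0): flips 1 -> legal
(5,2): flips 2 -> legal
(5,3): flips 2 -> legal
(5,4): flips 1 -> legal
W mobility = 10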